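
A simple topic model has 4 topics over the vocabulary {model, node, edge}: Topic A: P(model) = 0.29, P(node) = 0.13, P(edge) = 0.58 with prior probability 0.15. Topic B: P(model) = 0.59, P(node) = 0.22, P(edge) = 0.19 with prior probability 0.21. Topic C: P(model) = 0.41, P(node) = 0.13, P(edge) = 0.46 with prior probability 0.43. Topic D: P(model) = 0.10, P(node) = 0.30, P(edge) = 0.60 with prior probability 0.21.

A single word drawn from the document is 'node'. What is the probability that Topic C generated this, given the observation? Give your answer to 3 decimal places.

0.303

Apply Bayes' rule: the posterior for each component is proportional to its prior times its likelihood at x.
Categorical probabilities:
  f_A = P(node | comp) = 0.13
  f_B = P(node | comp) = 0.22
  f_C = P(node | comp) = 0.13
  f_D = P(node | comp) = 0.30
Unnormalised posteriors:
  π_A·f_A = 0.15 × 0.13 = 0.0195
  π_B·f_B = 0.21 × 0.22 = 0.0462
  π_C·f_C = 0.43 × 0.13 = 0.0559
  π_D·f_D = 0.21 × 0.3 = 0.063
Sum: 0.0195 + 0.0462 + 0.0559 + 0.063 = 0.1846
P(Topic C | data) = 0.0559 / 0.1846 ≈ 0.303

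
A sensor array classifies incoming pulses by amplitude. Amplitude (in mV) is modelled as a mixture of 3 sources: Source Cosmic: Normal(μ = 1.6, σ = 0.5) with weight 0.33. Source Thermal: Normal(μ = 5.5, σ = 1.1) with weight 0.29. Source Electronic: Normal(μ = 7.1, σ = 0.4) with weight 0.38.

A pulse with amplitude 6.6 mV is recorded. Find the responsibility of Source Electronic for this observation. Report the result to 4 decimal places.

0.7312

P(component k | x) = P(Z=k)·f_k(x) / marginal(x), where marginal(x) = Σ_j P(Z=j)·f_j(x).
Normal densities:
  p_Cosmic = 1.53892e-22
  p_Thermal = 0.219973
  p_Electronic = 0.456623
Unnormalised posteriors:
  P(Z=Cosmic)·p_Cosmic = 0.33 × 1.53892e-22 = 5.07844e-23
  P(Z=Thermal)·p_Thermal = 0.29 × 0.219973 = 0.0637923
  P(Z=Electronic)·p_Electronic = 0.38 × 0.456623 = 0.173517
Normaliser: 5.07844e-23 + 0.0637923 + 0.173517 = 0.237309
Responsibility of Source Electronic: 0.173517 / 0.237309 ≈ 0.7312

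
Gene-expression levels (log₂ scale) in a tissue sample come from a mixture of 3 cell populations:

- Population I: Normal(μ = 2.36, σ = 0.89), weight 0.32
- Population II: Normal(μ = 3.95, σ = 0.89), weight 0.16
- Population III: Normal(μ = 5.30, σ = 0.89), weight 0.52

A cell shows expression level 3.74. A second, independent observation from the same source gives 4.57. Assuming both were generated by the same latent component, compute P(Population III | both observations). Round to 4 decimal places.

0.3873

Apply Bayes' rule: the posterior for each component is proportional to its prior times its likelihood at x.
Since both observations come from the same component, the likelihood for component k is f_k(x₁)·f_k(x₂).
  f_I = [0.134724] × [0.0205394] = 0.00276715
  f_II = [0.435944] × [0.351674] = 0.15331
  f_III = [0.0964651] × [0.320207] = 0.0308887
Weight by the priors:
  w_I·f_I = 0.32 × 0.00276715 = 0.000885488
  w_II·f_II = 0.16 × 0.15331 = 0.0245296
  w_III·f_III = 0.52 × 0.0308887 = 0.0160621
Evidence: 0.000885488 + 0.0245296 + 0.0160621 = 0.0414772
Responsibility of Population III: 0.0160621 / 0.0414772 ≈ 0.3873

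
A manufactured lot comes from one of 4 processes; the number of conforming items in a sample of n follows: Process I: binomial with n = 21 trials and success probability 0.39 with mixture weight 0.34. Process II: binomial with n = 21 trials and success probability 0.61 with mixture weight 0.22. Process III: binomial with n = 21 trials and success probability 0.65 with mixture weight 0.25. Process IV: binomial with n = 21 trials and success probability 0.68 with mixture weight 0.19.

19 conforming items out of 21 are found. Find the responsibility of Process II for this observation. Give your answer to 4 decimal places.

0.1157

P(component k | x) = w_k·f_k(x) / marginal(x), where marginal(x) = Σ_j w_j·f_j(x).
Evaluate each component's likelihood at the observed value:
  L_I = C(21,19)·0.39^19·0.61^2 = 210·1.69913e-08·0.3721 = 1.32772e-06
  L_II = C(21,19)·0.61^19·0.39^2 = 210·8.34194e-05·0.1521 = 0.0026645
  L_III = C(21,19)·0.65^19·0.35^2 = 210·0.000278839·0.1225 = 0.00717314
  L_IV = C(21,19)·0.68^19·0.32^2 = 210·0.000657157·0.1024 = 0.0141315
Weight by the priors:
  w_I·L_I = 0.34 × 1.32772e-06 = 4.51425e-07
  w_II·L_II = 0.22 × 0.0026645 = 0.00058619
  w_III·L_III = 0.25 × 0.00717314 = 0.00179328
  w_IV·L_IV = 0.19 × 0.0141315 = 0.00268499
Normaliser: 4.51425e-07 + 0.00058619 + 0.00179328 + 0.00268499 = 0.00506491
So the posterior for Process II is 0.00058619 / 0.00506491 ≈ 0.1157.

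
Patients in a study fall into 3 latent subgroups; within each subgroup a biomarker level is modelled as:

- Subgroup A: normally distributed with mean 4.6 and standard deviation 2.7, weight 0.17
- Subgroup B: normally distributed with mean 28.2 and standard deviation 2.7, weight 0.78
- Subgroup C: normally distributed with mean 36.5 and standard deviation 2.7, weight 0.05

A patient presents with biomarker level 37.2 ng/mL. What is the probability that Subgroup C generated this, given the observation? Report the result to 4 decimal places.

0.9413

The responsibility of component k is π_k f_k(x) divided by Σ_j π_j f_j(x).
Component likelihoods at x = 37.2 ng/mL:
  f_A = (1/(2.7·√(2π)))·exp(−(37.2−4.6)²/(2·2.7²)) = 0.147756·exp(-72.89163) = 3.25921e-33
  f_B = (1/(2.7·√(2π)))·exp(−(37.2−28.2)²/(2·2.7²)) = 0.147756·exp(-5.55556) = 0.000571214
  f_C = (1/(2.7·√(2π)))·exp(−(37.2−36.5)²/(2·2.7²)) = 0.147756·exp(-0.03361) = 0.142873
Multiply by the mixture weights:
  π_A·f_A = 0.17 × 3.25921e-33 = 5.54066e-34
  π_B·f_B = 0.78 × 0.000571214 = 0.000445547
  π_C·f_C = 0.05 × 0.142873 = 0.00714366
Denominator: 5.54066e-34 + 0.000445547 + 0.00714366 = 0.00758921
P(Subgroup C | x) ≈ 0.9413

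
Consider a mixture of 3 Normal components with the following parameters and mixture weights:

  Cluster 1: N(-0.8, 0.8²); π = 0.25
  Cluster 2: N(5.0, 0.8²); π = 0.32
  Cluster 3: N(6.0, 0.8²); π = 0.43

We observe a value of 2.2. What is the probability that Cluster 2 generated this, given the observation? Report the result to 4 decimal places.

0.7556

Posterior ∝ prior × likelihood, so P(k | x) ∝ P(Z=k) f_k(x); normalise over all components.
Normal densities:
  f_1 = (1/(0.8·√(2π)))·exp(−(2.2−-0.8)²/(2·0.8²)) = 0.498678·exp(-7.03125) = 0.000440745
  f_2 = (1/(0.8·√(2π)))·exp(−(2.2−5.0)²/(2·0.8²)) = 0.498678·exp(-6.12500) = 0.00109085
  f_3 = (1/(0.8·√(2π)))·exp(−(2.2−6.0)²/(2·0.8²)) = 0.498678·exp(-11.28125) = 6.28688e-06
Unnormalised posteriors:
  P(Z=1)·f_1 = 0.25 × 0.000440745 = 0.000110186
  P(Z=2)·f_2 = 0.32 × 0.00109085 = 0.000349073
  P(Z=3)·f_3 = 0.43 × 6.28688e-06 = 2.70336e-06
Denominator: 0.000110186 + 0.000349073 + 2.70336e-06 = 0.000461963
P(Cluster 2 | 2.2) ≈ 0.7556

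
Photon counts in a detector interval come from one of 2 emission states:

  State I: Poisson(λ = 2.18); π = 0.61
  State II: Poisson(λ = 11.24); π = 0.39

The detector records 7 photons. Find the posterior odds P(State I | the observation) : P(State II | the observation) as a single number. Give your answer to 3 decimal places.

0.139

Posterior odds = (P(Z=i) f_i(x)) / (P(Z=j) f_j(x)); the normalising sum cancels.
Evaluate each component's likelihood at the observed value:
  L_I = 0.00524811
  L_II = 0.0590832
Posterior odds = (P(Z=I)·L_I) / (P(Z=II)·L_II) = (0.61·0.00524811) / (0.39·0.0590832) = 0.00320135 / 0.0230424 ≈ 0.139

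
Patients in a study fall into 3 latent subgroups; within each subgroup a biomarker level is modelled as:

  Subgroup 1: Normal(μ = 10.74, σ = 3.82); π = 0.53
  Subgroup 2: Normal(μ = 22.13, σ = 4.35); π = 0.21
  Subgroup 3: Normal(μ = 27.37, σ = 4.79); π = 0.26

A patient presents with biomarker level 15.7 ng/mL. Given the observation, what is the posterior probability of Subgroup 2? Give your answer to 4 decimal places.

0.2057

Apply Bayes' rule: the posterior for each component is proportional to its prior times its likelihood at x.
Evaluate each component's likelihood at the observed value:
  f_1 = 0.0449525
  f_2 = 0.0307583
  f_3 = 0.00428211
Weight by the priors:
  π_1·f_1 = 0.53 × 0.0449525 = 0.0238248
  π_2·f_2 = 0.21 × 0.0307583 = 0.00645925
  π_3·f_3 = 0.26 × 0.00428211 = 0.00111335
Normaliser: 0.0238248 + 0.00645925 + 0.00111335 = 0.0313974
So the posterior for Subgroup 2 is 0.00645925 / 0.0313974 ≈ 0.2057.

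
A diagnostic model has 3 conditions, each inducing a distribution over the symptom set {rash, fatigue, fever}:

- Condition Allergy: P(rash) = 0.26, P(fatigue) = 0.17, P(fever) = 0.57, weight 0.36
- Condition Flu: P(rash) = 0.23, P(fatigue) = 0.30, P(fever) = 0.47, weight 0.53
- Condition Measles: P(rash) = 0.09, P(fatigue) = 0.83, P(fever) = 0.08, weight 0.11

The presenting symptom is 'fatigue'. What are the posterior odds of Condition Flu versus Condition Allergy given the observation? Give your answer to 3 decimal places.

Only the two components matter; the odds are (P(Z=i) f_i(x)) / (P(Z=j) f_j(x)).
Component likelihoods at x = 'fatigue':
  f_Allergy = 0.17
  f_Flu = 0.3
  f_Measles = 0.83
0.159 / 0.0612 ≈ 2.598

2.598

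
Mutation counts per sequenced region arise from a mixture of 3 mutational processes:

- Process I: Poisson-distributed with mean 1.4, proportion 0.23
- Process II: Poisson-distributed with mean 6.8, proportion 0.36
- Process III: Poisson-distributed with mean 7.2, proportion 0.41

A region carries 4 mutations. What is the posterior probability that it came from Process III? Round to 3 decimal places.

Apply Bayes' rule: the posterior for each component is proportional to its prior times its likelihood at x.
Evaluate each component's likelihood at the observed value:
  f_I = e^(−1.4)·1.4^4/4! = 0.039472
  f_II = e^(−6.8)·6.8^4/4! = 0.0992252
  f_III = e^(−7.2)·7.2^4/4! = 0.0835985
Unnormalised posteriors:
  π_I·f_I = 0.23 × 0.039472 = 0.00907855
  π_II·f_II = 0.36 × 0.0992252 = 0.0357211
  π_III·f_III = 0.41 × 0.0835985 = 0.0342754
Marginal: 0.00907855 + 0.0357211 + 0.0342754 = 0.079075
P(Process III | data) ≈ 0.433

0.433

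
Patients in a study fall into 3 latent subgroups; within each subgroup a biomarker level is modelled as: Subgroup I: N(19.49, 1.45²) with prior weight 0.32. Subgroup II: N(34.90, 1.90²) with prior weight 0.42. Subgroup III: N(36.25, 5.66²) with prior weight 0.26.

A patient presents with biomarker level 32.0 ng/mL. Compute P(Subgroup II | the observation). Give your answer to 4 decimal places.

By Bayes' theorem, P(k | x) = π_k f_k(x) / Σ_j π_j f_j(x).
Component likelihoods at x = 32.0 ng/mL:
  L_I = (1/(1.45·√(2π)))·exp(−(32.0−19.49)²/(2·1.45²)) = 0.275133·exp(-37.21762) = 1.88858e-17
  L_II = (1/(1.90·√(2π)))·exp(−(32.0−34.90)²/(2·1.90²)) = 0.209970·exp(-1.16482) = 0.0655061
  L_III = (1/(5.66·√(2π)))·exp(−(32.0−36.25)²/(2·5.66²)) = 0.070485·exp(-0.28191) = 0.0531692
Prior × likelihood for each component:
  π_I·L_I = 0.32 × 1.88858e-17 = 6.04344e-18
  π_II·L_II = 0.42 × 0.0655061 = 0.0275126
  π_III·L_III = 0.26 × 0.0531692 = 0.013824
Denominator: 6.04344e-18 + 0.0275126 + 0.013824 = 0.0413366
P(Subgroup II | data) = 0.0275126 / 0.0413366 ≈ 0.6656

0.6656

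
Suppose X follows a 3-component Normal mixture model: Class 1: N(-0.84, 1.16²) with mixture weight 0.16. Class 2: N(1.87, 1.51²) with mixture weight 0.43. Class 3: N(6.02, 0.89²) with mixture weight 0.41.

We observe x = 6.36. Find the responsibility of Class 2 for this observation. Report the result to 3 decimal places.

The responsibility of component k is π_k f_k(x) divided by Σ_j π_j f_j(x).
Normal densities:
  f_1 = (1/(1.16·√(2π)))·exp(−(6.36−-0.84)²/(2·1.16²)) = 0.343916·exp(-19.26278) = 1.4816e-09
  f_2 = (1/(1.51·√(2π)))·exp(−(6.36−1.87)²/(2·1.51²)) = 0.264200·exp(-4.42088) = 0.00317665
  f_3 = (1/(0.89·√(2π)))·exp(−(6.36−6.02)²/(2·0.89²)) = 0.448250·exp(-0.07297) = 0.416706
Unnormalised posteriors:
  π_1·f_1 = 0.16 × 1.4816e-09 = 2.37057e-10
  π_2·f_2 = 0.43 × 0.00317665 = 0.00136596
  π_3·f_3 = 0.41 × 0.416706 = 0.170849
Marginal: 2.37057e-10 + 0.00136596 + 0.170849 = 0.172215
Responsibility of Class 2: 0.00136596 / 0.172215 ≈ 0.008

0.008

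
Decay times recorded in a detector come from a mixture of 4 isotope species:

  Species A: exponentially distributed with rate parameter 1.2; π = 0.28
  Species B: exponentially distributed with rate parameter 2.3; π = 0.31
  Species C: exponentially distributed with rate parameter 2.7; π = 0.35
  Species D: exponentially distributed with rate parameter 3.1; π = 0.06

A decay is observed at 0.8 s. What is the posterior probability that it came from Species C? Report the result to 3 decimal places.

0.297

P(component k | x) = P(Z=k)·f_k(x) / marginal(x), where marginal(x) = Σ_j P(Z=j)·f_j(x).
Exponential densities:
  L_A = 1.2·e^(−1.2·0.8) = 1.2·e^(−0.9600) = 0.459471
  L_B = 2.3·e^(−2.3·0.8) = 2.3·e^(−1.8400) = 0.36528
  L_C = 2.7·e^(−2.7·0.8) = 2.7·e^(−2.1600) = 0.311378
  L_D = 3.1·e^(−3.1·0.8) = 3.1·e^(−2.4800) = 0.259604
Unnormalised posteriors:
  P(Z=A)·L_A = 0.28 × 0.459471 = 0.128652
  P(Z=B)·L_B = 0.31 × 0.36528 = 0.113237
  P(Z=C)·L_C = 0.35 × 0.311378 = 0.108982
  P(Z=D)·L_D = 0.06 × 0.259604 = 0.0155762
Marginal: 0.128652 + 0.113237 + 0.108982 + 0.0155762 = 0.366447
P(Species C | data) ≈ 0.297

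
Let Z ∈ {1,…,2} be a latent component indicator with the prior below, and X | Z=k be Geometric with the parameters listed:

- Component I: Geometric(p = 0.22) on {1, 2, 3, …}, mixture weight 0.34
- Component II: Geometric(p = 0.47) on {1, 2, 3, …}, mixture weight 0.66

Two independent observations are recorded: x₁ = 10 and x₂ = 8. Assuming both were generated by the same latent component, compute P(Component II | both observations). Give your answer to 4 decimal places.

Posterior ∝ prior × likelihood, so P(k | x) ∝ P(Z=k) f_k(x); normalise over all components.
Since both observations come from the same component, the likelihood for component k is f_k(x₁)·f_k(x₂).
  f_I = [0.22·(1−0.22)^9 = 0.22·0.106869 = 0.0235112] × [0.0386443] = 0.000908571
  f_II = [0.47·(1−0.47)^9 = 0.47·0.00329976 = 0.00155089] × [0.00552114] = 8.56268e-06
Prior × likelihood for each component:
  P(Z=I)·f_I = 0.34 × 0.000908571 = 0.000308914
  P(Z=II)·f_II = 0.66 × 8.56268e-06 = 5.65137e-06
Normaliser: 0.000308914 + 5.65137e-06 = 0.000314566
P(Component II | x) = 5.65137e-06 / 0.000314566 ≈ 0.0180

0.0180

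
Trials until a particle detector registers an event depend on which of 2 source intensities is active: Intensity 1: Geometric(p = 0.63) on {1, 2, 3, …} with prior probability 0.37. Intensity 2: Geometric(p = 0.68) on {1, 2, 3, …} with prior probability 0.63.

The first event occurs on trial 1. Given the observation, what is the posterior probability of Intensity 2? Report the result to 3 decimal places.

0.648

By Bayes' theorem, P(k | x) = w_k f_k(x) / Σ_j w_j f_j(x).
Evaluate each component's likelihood at the observed value:
  p_1 = 0.63·(1−0.63)^0 = 0.63·1 = 0.63
  p_2 = 0.68·(1−0.68)^0 = 0.68·1 = 0.68
Multiply by the mixture weights:
  w_1·p_1 = 0.37 × 0.63 = 0.2331
  w_2·p_2 = 0.63 × 0.68 = 0.4284
Sum: 0.2331 + 0.4284 = 0.6615
P(Intensity 2 | x) = 0.4284 / 0.6615 ≈ 0.648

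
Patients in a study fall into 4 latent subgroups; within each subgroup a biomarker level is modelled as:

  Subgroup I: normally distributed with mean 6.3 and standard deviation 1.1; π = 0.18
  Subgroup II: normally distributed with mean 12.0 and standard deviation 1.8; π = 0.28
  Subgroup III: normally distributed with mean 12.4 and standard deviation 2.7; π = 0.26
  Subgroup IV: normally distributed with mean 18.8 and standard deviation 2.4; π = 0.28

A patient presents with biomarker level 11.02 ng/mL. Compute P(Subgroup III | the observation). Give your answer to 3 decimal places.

By Bayes' theorem, P(k | x) = π_k f_k(x) / Σ_j π_j f_j(x).
Normal densities:
  L_I = (1/(1.1·√(2π)))·exp(−(11.02−6.3)²/(2·1.1²)) = 0.362675·exp(-9.20595) = 3.6427e-05
  L_II = (1/(1.8·√(2π)))·exp(−(11.02−12.0)²/(2·1.8²)) = 0.221635·exp(-0.14821) = 0.191104
  L_III = (1/(2.7·√(2π)))·exp(−(11.02−12.4)²/(2·2.7²)) = 0.147756·exp(-0.13062) = 0.129664
  L_IV = (1/(2.4·√(2π)))·exp(−(11.02−18.8)²/(2·2.4²)) = 0.166226·exp(-5.25420) = 0.000868617
Weight by the priors:
  π_I·L_I = 0.18 × 3.6427e-05 = 6.55687e-06
  π_II·L_II = 0.28 × 0.191104 = 0.0535092
  π_III·L_III = 0.26 × 0.129664 = 0.0337127
  π_IV·L_IV = 0.28 × 0.000868617 = 0.000243213
Denominator: 6.55687e-06 + 0.0535092 + 0.0337127 + 0.000243213 = 0.0874717
P(Subgroup III | data) = 0.0337127 / 0.0874717 ≈ 0.385

0.385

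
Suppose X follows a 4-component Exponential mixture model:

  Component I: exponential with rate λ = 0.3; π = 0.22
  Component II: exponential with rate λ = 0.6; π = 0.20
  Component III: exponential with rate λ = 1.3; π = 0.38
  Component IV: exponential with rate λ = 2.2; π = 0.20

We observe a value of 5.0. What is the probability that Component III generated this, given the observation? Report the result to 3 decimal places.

P(component k | x) = w_k·f_k(x) / marginal(x), where marginal(x) = Σ_j w_j·f_j(x).
Component likelihoods at x = 5.0:
  f_I = 0.066939
  f_II = 0.0298722
  f_III = 0.00195447
  f_IV = 3.67437e-05
Unnormalised posteriors:
  w_I·f_I = 0.22 × 0.066939 = 0.0147266
  w_II·f_II = 0.20 × 0.0298722 = 0.00597445
  w_III·f_III = 0.38 × 0.00195447 = 0.000742699
  w_IV·f_IV = 0.20 × 3.67437e-05 = 7.34875e-06
Marginal: 0.0147266 + 0.00597445 + 0.000742699 + 7.34875e-06 = 0.0214511
P(Component III | 5.0) ≈ 0.035

0.035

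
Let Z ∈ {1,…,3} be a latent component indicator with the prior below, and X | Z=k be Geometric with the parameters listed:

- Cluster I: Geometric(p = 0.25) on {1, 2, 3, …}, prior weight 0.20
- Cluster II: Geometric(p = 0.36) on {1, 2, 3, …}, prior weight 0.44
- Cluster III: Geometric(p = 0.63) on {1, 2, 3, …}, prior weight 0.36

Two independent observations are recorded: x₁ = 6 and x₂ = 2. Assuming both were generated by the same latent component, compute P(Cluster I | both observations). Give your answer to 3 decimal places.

By Bayes' theorem, P(k | x) = P(Z=k) f_k(x) / Σ_j P(Z=j) f_j(x).
Since both observations come from the same component, the likelihood for component k is f_k(x₁)·f_k(x₂).
  L_I = [0.0593262] × [0.1875] = 0.0111237
  L_II = [0.0386547] × [0.2304] = 0.00890604
  L_III = [0.00436867] × [0.2331] = 0.00101834
Prior × likelihood for each component:
  P(Z=I)·L_I = 0.20 × 0.0111237 = 0.00222473
  P(Z=II)·L_II = 0.44 × 0.00890604 = 0.00391866
  P(Z=III)·L_III = 0.36 × 0.00101834 = 0.000366601
Normaliser: 0.00222473 + 0.00391866 + 0.000366601 = 0.00650999
P(Cluster I | x₁, x₂) = 0.00222473 / 0.00650999 ≈ 0.342

0.342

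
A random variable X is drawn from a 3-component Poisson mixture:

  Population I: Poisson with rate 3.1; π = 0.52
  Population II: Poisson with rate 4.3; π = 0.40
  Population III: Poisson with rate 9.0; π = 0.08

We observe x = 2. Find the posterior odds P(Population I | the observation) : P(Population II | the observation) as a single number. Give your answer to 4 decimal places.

Posterior odds = (π_i f_i(x)) / (π_j f_j(x)); the normalising sum cancels.
Poisson probabilities:
  p_I = 0.216461
  p_II = 0.125441
  p_III = 0.0049981
Odds = (0.52/0.40) × (0.216461/0.125441) = 1.3 × 1.7256 ≈ 2.2433

2.2433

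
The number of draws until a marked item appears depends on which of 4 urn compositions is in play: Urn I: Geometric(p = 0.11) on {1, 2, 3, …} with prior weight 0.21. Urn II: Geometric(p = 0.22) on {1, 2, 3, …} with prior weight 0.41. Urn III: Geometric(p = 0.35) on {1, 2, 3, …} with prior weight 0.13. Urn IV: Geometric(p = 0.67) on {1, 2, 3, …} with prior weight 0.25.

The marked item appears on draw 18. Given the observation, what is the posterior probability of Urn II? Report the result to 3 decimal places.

The responsibility of component k is π_k f_k(x) divided by Σ_j π_j f_j(x).
Evaluate each component's likelihood at the observed value:
  p_I = 0.0151713
  p_II = 0.0032213
  p_III = 0.000230991
  p_IV = 4.37333e-09
Weight by the priors:
  π_I·p_I = 0.21 × 0.0151713 = 0.00318597
  π_II·p_II = 0.41 × 0.0032213 = 0.00132073
  π_III·p_III = 0.13 × 0.000230991 = 3.00288e-05
  π_IV·p_IV = 0.25 × 4.37333e-09 = 1.09333e-09
Marginal: 0.00318597 + 0.00132073 + 3.00288e-05 + 1.09333e-09 = 0.00453674
P(Urn II | the observation) = 0.00132073 / 0.00453674 ≈ 0.291

0.291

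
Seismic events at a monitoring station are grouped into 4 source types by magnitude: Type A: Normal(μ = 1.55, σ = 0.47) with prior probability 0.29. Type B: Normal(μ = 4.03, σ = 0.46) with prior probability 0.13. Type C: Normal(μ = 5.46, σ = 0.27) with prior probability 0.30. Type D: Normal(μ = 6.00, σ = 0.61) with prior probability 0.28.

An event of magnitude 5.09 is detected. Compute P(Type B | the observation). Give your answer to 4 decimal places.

The responsibility of component k is π_k f_k(x) divided by Σ_j π_j f_j(x).
Evaluate each component's likelihood at the observed value:
  f_A = 4.07479e-13
  f_B = 0.0609672
  f_C = 0.57778
  f_D = 0.214943
Weight by the priors:
  π_A·f_A = 0.29 × 4.07479e-13 = 1.18169e-13
  π_B·f_B = 0.13 × 0.0609672 = 0.00792574
  π_C·f_C = 0.30 × 0.57778 = 0.173334
  π_D·f_D = 0.28 × 0.214943 = 0.0601841
Evidence: 1.18169e-13 + 0.00792574 + 0.173334 + 0.0601841 = 0.241444
So the posterior for Type B is 0.00792574 / 0.241444 ≈ 0.0328.

0.0328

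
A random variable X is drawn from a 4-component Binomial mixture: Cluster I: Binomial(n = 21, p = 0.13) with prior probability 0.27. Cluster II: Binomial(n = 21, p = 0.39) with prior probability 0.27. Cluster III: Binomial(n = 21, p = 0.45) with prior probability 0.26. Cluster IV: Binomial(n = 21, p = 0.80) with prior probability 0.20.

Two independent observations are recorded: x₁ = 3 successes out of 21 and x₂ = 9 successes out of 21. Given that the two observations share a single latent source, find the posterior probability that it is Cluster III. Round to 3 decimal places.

Posterior ∝ prior × likelihood, so P(k | x) ∝ π_k f_k(x); normalise over all components.
Since both observations come from the same component, the likelihood for component k is f_k(x₁)·f_k(x₂).
  L_I = [C(21,3)·0.13^3·0.87^18 = 1330·0.002197·0.0815355 = 0.238247] × [0.000586091] = 0.000139635
  L_II = [C(21,3)·0.39^3·0.61^18 = 1330·0.059319·0.000136753 = 0.010789] × [0.162848] = 0.00175698
  L_III = [C(21,3)·0.45^3·0.55^18 = 1330·0.091125·2.12094e-05 = 0.0025705] × [0.170415] = 0.000438053
  L_IV = [C(21,3)·0.80^3·0.20^18 = 1330·0.512·2.62144e-13 = 1.7851e-10] × [0.00016159] = 2.88453e-14
Weight by the priors:
  π_I·L_I = 0.27 × 0.000139635 = 3.77014e-05
  π_II·L_II = 0.27 × 0.00175698 = 0.000474384
  π_III·L_III = 0.26 × 0.000438053 = 0.000113894
  π_IV·L_IV = 0.20 × 2.88453e-14 = 5.76906e-15
Normaliser: 3.77014e-05 + 0.000474384 + 0.000113894 + 5.76906e-15 = 0.000625979
So the posterior for Cluster III is 0.000113894 / 0.000625979 ≈ 0.182.

0.182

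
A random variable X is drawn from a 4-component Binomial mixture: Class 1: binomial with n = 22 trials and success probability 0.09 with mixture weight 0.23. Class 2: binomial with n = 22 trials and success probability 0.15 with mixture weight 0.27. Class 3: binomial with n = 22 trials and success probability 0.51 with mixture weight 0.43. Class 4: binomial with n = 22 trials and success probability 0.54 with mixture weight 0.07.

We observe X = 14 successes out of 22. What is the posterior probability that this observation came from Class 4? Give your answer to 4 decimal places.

0.1794

P(component k | x) = π_k·f_k(x) / marginal(x), where marginal(x) = Σ_j π_j·f_j(x).
Binomial probabilities:
  p_1 = 3.44004e-10
  p_2 = 2.54371e-07
  p_3 = 0.0855833
  p_4 = 0.114925
Prior × likelihood for each component:
  π_1·p_1 = 0.23 × 3.44004e-10 = 7.9121e-11
  π_2·p_2 = 0.27 × 2.54371e-07 = 6.868e-08
  π_3·p_3 = 0.43 × 0.0855833 = 0.0368008
  π_4·p_4 = 0.07 × 0.114925 = 0.00804472
Marginal: 7.9121e-11 + 6.868e-08 + 0.0368008 + 0.00804472 = 0.0448456
P(Class 4 | the observation) ≈ 0.1794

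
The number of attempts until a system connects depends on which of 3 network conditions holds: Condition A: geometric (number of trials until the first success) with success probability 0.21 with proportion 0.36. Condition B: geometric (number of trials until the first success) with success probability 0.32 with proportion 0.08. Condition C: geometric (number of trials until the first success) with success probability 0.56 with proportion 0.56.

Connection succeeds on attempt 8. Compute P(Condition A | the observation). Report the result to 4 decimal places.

Apply Bayes' rule: the posterior for each component is proportional to its prior times its likelihood at x.
Evaluate each component's likelihood at the observed value:
  p_A = 0.0403282
  p_B = 0.0215136
  p_C = 0.00178796
Prior × likelihood for each component:
  P(Z=A)·p_A = 0.36 × 0.0403282 = 0.0145182
  P(Z=B)·p_B = 0.08 × 0.0215136 = 0.00172109
  P(Z=C)·p_C = 0.56 × 0.00178796 = 0.00100126
Normaliser: 0.0145182 + 0.00172109 + 0.00100126 = 0.0172405
P(Condition A | the observation) ≈ 0.8421

0.8421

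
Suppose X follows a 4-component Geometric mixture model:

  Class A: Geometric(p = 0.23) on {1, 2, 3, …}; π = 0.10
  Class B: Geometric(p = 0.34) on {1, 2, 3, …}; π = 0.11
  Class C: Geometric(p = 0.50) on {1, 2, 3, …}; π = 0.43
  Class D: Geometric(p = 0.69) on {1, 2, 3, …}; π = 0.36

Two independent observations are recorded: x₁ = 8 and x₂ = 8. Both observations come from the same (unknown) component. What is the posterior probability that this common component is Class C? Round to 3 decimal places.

P(component k | x) = P(Z=k)·f_k(x) / marginal(x), where marginal(x) = Σ_j P(Z=j)·f_j(x).
Since both observations come from the same component, the likelihood for component k is f_k(x₁)·f_k(x₂).
  p_A = [0.23·(1−0.23)^7 = 0.23·0.160485 = 0.0369116] × [0.0369116] = 0.00136247
  p_B = [0.34·(1−0.34)^7 = 0.34·0.0545516 = 0.0185475] × [0.0185475] = 0.000344011
  p_C = [0.50·(1−0.50)^7 = 0.50·0.0078125 = 0.00390625] × [0.00390625] = 1.52588e-05
  p_D = [0.69·(1−0.69)^7 = 0.69·0.000275126 = 0.000189837] × [0.000189837] = 3.60381e-08
Prior × likelihood for each component:
  P(Z=A)·p_A = 0.10 × 0.00136247 = 0.000136247
  P(Z=B)·p_B = 0.11 × 0.000344011 = 3.78413e-05
  P(Z=C)·p_C = 0.43 × 1.52588e-05 = 6.56128e-06
  P(Z=D)·p_D = 0.36 × 3.60381e-08 = 1.29737e-08
Denominator: 0.000136247 + 3.78413e-05 + 6.56128e-06 + 1.29737e-08 = 0.000180662
P(Class C | data) ≈ 0.036

0.036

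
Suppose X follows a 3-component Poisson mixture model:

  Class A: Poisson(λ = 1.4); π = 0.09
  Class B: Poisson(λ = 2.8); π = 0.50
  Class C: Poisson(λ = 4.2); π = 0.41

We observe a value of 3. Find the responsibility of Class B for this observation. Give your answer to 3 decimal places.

Apply Bayes' rule: the posterior for each component is proportional to its prior times its likelihood at x.
Evaluate each component's likelihood at the observed value:
  f_A = e^(−1.4)·1.4^3/3! = 0.112777
  f_B = e^(−2.8)·2.8^3/3! = 0.222484
  f_C = e^(−4.2)·4.2^3/3! = 0.185165
Weight by the priors:
  P(Z=A)·f_A = 0.09 × 0.112777 = 0.0101499
  P(Z=B)·f_B = 0.50 × 0.222484 = 0.111242
  P(Z=C)·f_C = 0.41 × 0.185165 = 0.0759178
Evidence: 0.0101499 + 0.111242 + 0.0759178 = 0.19731
Responsibility of Class B: 0.111242 / 0.19731 ≈ 0.564

0.564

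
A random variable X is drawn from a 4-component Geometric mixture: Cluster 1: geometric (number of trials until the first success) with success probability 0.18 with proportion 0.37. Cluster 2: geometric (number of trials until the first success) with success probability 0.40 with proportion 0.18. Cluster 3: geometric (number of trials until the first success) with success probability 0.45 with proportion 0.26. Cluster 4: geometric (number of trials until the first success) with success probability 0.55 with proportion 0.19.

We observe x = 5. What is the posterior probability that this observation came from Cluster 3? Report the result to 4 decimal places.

0.1967

P(component k | x) = w_k·f_k(x) / marginal(x), where marginal(x) = Σ_j w_j·f_j(x).
Component likelihoods at x = 5:
  f_1 = 0.18·(1−0.18)^4 = 0.18·0.452122 = 0.0813819
  f_2 = 0.40·(1−0.40)^4 = 0.40·0.1296 = 0.05184
  f_3 = 0.45·(1−0.45)^4 = 0.45·0.0915063 = 0.0411778
  f_4 = 0.55·(1−0.55)^4 = 0.55·0.0410062 = 0.0225534
Prior × likelihood for each component:
  w_1·f_1 = 0.37 × 0.0813819 = 0.0301113
  w_2·f_2 = 0.18 × 0.05184 = 0.0093312
  w_3·f_3 = 0.26 × 0.0411778 = 0.0107062
  w_4·f_4 = 0.19 × 0.0225534 = 0.00428515
Denominator: 0.0301113 + 0.0093312 + 0.0107062 + 0.00428515 = 0.0544339
P(Cluster 3 | data) = 0.0107062 / 0.0544339 ≈ 0.1967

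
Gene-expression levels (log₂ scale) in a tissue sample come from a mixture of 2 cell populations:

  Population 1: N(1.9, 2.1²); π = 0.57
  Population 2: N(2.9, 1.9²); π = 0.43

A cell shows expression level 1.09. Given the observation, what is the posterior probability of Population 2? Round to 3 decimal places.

By Bayes' theorem, P(k | x) = w_k f_k(x) / Σ_j w_j f_j(x).
Evaluate each component's likelihood at the observed value:
  f_1 = 0.176354
  f_2 = 0.133381
Unnormalised posteriors:
  w_1·f_1 = 0.57 × 0.176354 = 0.100522
  w_2·f_2 = 0.43 × 0.133381 = 0.0573538
Marginal: 0.100522 + 0.0573538 = 0.157875
P(Population 2 | data) ≈ 0.363

0.363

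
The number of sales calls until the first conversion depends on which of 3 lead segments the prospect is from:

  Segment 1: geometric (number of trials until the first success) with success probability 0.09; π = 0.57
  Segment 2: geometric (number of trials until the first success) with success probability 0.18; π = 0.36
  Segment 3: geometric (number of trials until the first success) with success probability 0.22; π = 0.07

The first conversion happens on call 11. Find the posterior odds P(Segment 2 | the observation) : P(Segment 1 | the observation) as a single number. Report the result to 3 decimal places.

Since P(k|x) ∝ π_k f_k(x), the posterior odds are π_i f_i(x) / (π_j f_j(x)).
Component likelihoods at x = 11:
  L_1 = 0.0350475
  L_2 = 0.0247406
  L_3 = 0.0183387
Odds = (0.36/0.57) × (0.0247406/0.0350475) = 0.631579 × 0.705919 ≈ 0.446

0.446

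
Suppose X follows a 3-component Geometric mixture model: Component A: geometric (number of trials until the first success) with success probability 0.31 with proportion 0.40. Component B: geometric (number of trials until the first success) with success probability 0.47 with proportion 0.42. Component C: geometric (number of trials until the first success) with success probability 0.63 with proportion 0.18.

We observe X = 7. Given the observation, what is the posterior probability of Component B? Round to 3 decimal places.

The responsibility of component k is P(Z=k) f_k(x) divided by Σ_j P(Z=j) f_j(x).
Component likelihoods at x = 7:
  L_A = 0.0334546
  L_B = 0.0104172
  L_C = 0.00161641
Weight by the priors:
  P(Z=A)·L_A = 0.40 × 0.0334546 = 0.0133819
  P(Z=B)·L_B = 0.42 × 0.0104172 = 0.00437524
  P(Z=C)·L_C = 0.18 × 0.00161641 = 0.000290953
Sum: 0.0133819 + 0.00437524 + 0.000290953 = 0.0180481
P(Component B | the observation) ≈ 0.242

0.242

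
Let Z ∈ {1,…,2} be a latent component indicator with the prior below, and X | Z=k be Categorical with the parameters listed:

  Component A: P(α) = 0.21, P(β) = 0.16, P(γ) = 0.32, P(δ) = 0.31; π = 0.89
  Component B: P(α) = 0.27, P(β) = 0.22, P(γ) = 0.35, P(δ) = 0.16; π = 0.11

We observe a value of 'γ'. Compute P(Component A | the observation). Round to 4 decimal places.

0.8809

The responsibility of component k is π_k f_k(x) divided by Σ_j π_j f_j(x).
Evaluate each component's likelihood at the observed value:
  L_A = P(γ | comp) = 0.32
  L_B = P(γ | comp) = 0.35
Unnormalised posteriors:
  π_A·L_A = 0.89 × 0.32 = 0.2848
  π_B·L_B = 0.11 × 0.35 = 0.0385
Sum: 0.2848 + 0.0385 = 0.3233
So the posterior for Component A is 0.2848 / 0.3233 ≈ 0.8809.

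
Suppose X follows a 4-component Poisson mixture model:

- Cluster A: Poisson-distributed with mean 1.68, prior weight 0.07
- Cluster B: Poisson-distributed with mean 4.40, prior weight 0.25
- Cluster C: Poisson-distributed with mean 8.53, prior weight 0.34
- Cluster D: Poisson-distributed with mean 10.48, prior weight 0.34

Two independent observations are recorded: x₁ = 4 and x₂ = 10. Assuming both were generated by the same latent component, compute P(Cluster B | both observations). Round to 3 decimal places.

By Bayes' theorem, P(k | x) = w_k f_k(x) / Σ_j w_j f_j(x).
Since both observations come from the same component, the likelihood for component k is f_k(x₁)·f_k(x₂).
  p_A = [e^(−1.68)·1.68^4/4! = 0.0618602] × [9.19846e-06] = 5.69018e-07
  p_B = [e^(−4.40)·4.40^4/4! = 0.191736] × [0.0092017] = 0.0017643
  p_C = [e^(−8.53)·8.53^4/4! = 0.0435565] × [0.110967] = 0.00483335
  p_D = [e^(−10.48)·10.48^4/4! = 0.0141198] × [0.123721] = 0.00174691
Multiply by the mixture weights:
  w_A·p_A = 0.07 × 5.69018e-07 = 3.98313e-08
  w_B·p_B = 0.25 × 0.0017643 = 0.000441074
  w_C·p_C = 0.34 × 0.00483335 = 0.00164334
  w_D·p_D = 0.34 × 0.00174691 = 0.000593951
Sum: 3.98313e-08 + 0.000441074 + 0.00164334 + 0.000593951 = 0.0026784
P(Cluster B | x₁, x₂) = 0.000441074 / 0.0026784 ≈ 0.165

0.165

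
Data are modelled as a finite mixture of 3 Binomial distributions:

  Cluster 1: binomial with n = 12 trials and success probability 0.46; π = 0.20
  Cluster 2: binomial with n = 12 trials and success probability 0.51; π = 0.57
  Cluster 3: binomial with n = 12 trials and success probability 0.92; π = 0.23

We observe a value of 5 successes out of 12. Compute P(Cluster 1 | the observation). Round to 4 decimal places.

0.2925

P(component k | x) = w_k·f_k(x) / marginal(x), where marginal(x) = Σ_j w_j·f_j(x).
Evaluate each component's likelihood at the observed value:
  f_1 = 0.218409
  f_2 = 0.185331
  f_3 = 1.0947e-05
Unnormalised posteriors:
  w_1·f_1 = 0.20 × 0.218409 = 0.0436818
  w_2·f_2 = 0.57 × 0.185331 = 0.105639
  w_3·f_3 = 0.23 × 1.0947e-05 = 2.5178e-06
Sum: 0.0436818 + 0.105639 + 2.5178e-06 = 0.149323
So the posterior for Cluster 1 is 0.0436818 / 0.149323 ≈ 0.2925.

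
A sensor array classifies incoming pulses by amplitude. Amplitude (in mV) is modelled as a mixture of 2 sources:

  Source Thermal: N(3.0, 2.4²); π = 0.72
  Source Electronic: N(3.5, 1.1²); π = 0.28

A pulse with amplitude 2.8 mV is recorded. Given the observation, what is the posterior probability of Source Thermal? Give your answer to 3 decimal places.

By Bayes' theorem, P(k | x) = P(Z=k) f_k(x) / Σ_j P(Z=j) f_j(x).
Normal densities:
  f_Thermal = (1/(2.4·√(2π)))·exp(−(2.8−3.0)²/(2·2.4²)) = 0.166226·exp(-0.00347) = 0.16565
  f_Electronic = (1/(1.1·√(2π)))·exp(−(2.8−3.5)²/(2·1.1²)) = 0.362675·exp(-0.20248) = 0.296198
Prior × likelihood for each component:
  P(Z=Thermal)·f_Thermal = 0.72 × 0.16565 = 0.119268
  P(Z=Electronic)·f_Electronic = 0.28 × 0.296198 = 0.0829354
Sum: 0.119268 + 0.0829354 = 0.202203
P(Source Thermal | 2.8 mV) ≈ 0.590

0.590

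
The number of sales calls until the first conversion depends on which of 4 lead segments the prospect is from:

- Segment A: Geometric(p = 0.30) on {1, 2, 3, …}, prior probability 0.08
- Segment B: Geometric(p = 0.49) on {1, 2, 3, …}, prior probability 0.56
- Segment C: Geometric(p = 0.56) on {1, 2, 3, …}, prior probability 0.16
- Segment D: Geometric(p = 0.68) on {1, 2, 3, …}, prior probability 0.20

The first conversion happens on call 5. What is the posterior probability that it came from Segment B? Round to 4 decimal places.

0.6377

The responsibility of component k is π_k f_k(x) divided by Σ_j π_j f_j(x).
Component likelihoods at x = 5:
  p_A = 0.30·(1−0.30)^4 = 0.30·0.2401 = 0.07203
  p_B = 0.49·(1−0.49)^4 = 0.49·0.067652 = 0.0331495
  p_C = 0.56·(1−0.56)^4 = 0.56·0.037481 = 0.0209893
  p_D = 0.68·(1−0.68)^4 = 0.68·0.0104858 = 0.00713032
Prior × likelihood for each component:
  π_A·p_A = 0.08 × 0.07203 = 0.0057624
  π_B·p_B = 0.56 × 0.0331495 = 0.0185637
  π_C·p_C = 0.16 × 0.0209893 = 0.00335829
  π_D·p_D = 0.20 × 0.00713032 = 0.00142606
Denominator: 0.0057624 + 0.0185637 + 0.00335829 + 0.00142606 = 0.0291105
So the posterior for Segment B is 0.0185637 / 0.0291105 ≈ 0.6377.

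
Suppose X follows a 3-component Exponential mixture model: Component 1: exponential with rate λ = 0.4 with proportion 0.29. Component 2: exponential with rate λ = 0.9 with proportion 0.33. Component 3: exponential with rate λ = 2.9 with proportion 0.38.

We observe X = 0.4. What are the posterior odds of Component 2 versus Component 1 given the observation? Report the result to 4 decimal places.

The posterior odds equal the prior odds times the likelihood ratio: (π_i/π_j)·(f_i(x)/f_j(x)).
Component likelihoods at x = 0.4:
  p_1 = 0.4·e^(−0.4·0.4) = 0.4·e^(−0.1600) = 0.340858
  p_2 = 0.9·e^(−0.9·0.4) = 0.9·e^(−0.3600) = 0.627909
  p_3 = 2.9·e^(−2.9·0.4) = 2.9·e^(−1.1600) = 0.90911
0.20721 / 0.0988487 ≈ 2.0962

2.0962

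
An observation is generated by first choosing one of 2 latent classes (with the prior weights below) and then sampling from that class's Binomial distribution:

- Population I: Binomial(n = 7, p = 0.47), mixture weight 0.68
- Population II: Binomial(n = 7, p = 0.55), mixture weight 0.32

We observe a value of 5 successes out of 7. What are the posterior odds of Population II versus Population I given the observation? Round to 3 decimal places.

Since P(k|x) ∝ P(Z=k) f_k(x), the posterior odds are P(Z=i) f_i(x) / (P(Z=j) f_j(x)).
Evaluate each component's likelihood at the observed value:
  L_I = C(7,5)·0.47^5·0.53^2 = 21·0.0229345·0.2809 = 0.135288
  L_II = C(7,5)·0.55^5·0.45^2 = 21·0.0503284·0.2025 = 0.214022
Posterior odds = (P(Z=II)·L_II) / (P(Z=I)·L_I) = (0.32·0.214022) / (0.68·0.135288) = 0.0684869 / 0.0919961 ≈ 0.744

0.744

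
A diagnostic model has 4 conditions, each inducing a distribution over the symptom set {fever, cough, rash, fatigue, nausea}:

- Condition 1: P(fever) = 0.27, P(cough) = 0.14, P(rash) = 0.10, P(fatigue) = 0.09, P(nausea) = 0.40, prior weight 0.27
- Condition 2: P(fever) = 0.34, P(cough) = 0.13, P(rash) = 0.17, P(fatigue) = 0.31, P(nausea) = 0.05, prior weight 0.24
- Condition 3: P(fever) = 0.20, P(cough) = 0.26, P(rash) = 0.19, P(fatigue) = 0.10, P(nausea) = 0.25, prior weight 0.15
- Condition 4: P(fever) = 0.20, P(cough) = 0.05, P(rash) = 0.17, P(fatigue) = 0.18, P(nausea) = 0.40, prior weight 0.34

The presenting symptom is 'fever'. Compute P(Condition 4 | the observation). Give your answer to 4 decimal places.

0.2693

The responsibility of component k is π_k f_k(x) divided by Σ_j π_j f_j(x).
Evaluate each component's likelihood at the observed value:
  f_1 = P(fever | comp) = 0.27
  f_2 = P(fever | comp) = 0.34
  f_3 = P(fever | comp) = 0.20
  f_4 = P(fever | comp) = 0.20
Unnormalised posteriors:
  π_1·f_1 = 0.27 × 0.27 = 0.0729
  π_2·f_2 = 0.24 × 0.34 = 0.0816
  π_3·f_3 = 0.15 × 0.2 = 0.03
  π_4·f_4 = 0.34 × 0.2 = 0.068
Denominator: 0.0729 + 0.0816 + 0.03 + 0.068 = 0.2525
P(Condition 4 | data) ≈ 0.2693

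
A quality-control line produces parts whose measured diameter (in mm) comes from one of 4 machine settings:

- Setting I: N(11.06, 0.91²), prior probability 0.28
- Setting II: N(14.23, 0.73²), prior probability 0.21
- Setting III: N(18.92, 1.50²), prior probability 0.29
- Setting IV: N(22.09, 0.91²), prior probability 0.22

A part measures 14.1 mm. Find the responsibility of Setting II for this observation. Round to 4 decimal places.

0.9921

P(component k | x) = w_k·f_k(x) / marginal(x), where marginal(x) = Σ_j w_j·f_j(x).
Evaluate each component's likelihood at the observed value:
  L_I = (1/(0.91·√(2π)))·exp(−(14.1−11.06)²/(2·0.91²)) = 0.438398·exp(-5.58000) = 0.00165388
  L_II = (1/(0.73·√(2π)))·exp(−(14.1−14.23)²/(2·0.73²)) = 0.546496·exp(-0.01586) = 0.537899
  L_III = (1/(1.50·√(2π)))·exp(−(14.1−18.92)²/(2·1.50²)) = 0.265962·exp(-5.16276) = 0.00152287
  L_IV = (1/(0.91·√(2π)))·exp(−(14.1−22.09)²/(2·0.91²)) = 0.438398·exp(-38.54613) = 7.97071e-18
Prior × likelihood for each component:
  w_I·L_I = 0.28 × 0.00165388 = 0.000463087
  w_II·L_II = 0.21 × 0.537899 = 0.112959
  w_III·L_III = 0.29 × 0.00152287 = 0.000441632
  w_IV·L_IV = 0.22 × 7.97071e-18 = 1.75356e-18
Marginal: 0.000463087 + 0.112959 + 0.000441632 + 1.75356e-18 = 0.113864
P(Setting II | 14.1 mm) = 0.112959 / 0.113864 ≈ 0.9921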